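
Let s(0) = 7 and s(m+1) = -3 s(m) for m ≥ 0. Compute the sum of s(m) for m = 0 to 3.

s(1) = -3*7 = -21
s(2) = -3*(-21) = 63
s(3) = -3*63 = -189
Sum = 7 + (-21) + 63 + (-189) = -140

-140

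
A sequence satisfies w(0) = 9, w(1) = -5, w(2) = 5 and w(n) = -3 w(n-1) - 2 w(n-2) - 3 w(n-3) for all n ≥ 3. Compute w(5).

-254

w(3) = -3(5) - 2(-5) - 3(9) = -32
w(4) = -3(-32) - 2(5) - 3(-5) = 101
w(5) = -3(101) - 2(-32) - 3(5) = -254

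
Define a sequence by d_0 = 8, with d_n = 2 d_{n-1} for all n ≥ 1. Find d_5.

256

d_1 = 2(8) = 16
d_2 = 2(16) = 32
d_3 = 2(32) = 64
d_4 = 2(64) = 128
d_5 = 2(128) = 256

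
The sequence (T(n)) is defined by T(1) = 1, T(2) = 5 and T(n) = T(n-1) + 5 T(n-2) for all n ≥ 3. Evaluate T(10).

15335

T(3) = 5 + 5·1 = 10
T(4) = 10 + 5·5 = 35
T(5) = 35 + 5·10 = 85
T(6) = 85 + 5·35 = 260
T(7) = 260 + 5·85 = 685
T(8) = 685 + 5·260 = 1985
T(9) = 1985 + 5·685 = 5410
T(10) = 5410 + 5·1985 = 15335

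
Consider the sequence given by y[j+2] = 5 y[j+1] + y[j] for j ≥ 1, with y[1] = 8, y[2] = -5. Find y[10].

y[3] = 5(-5) + 8 = -17
y[4] = 5(-17) + (-5) = -90
y[5] = 5(-90) + (-17) = -467
y[6] = 5(-467) + (-90) = -2425
y[7] = 5(-2425) + (-467) = -12592
y[8] = 5(-12592) + (-2425) = -65385
y[9] = 5(-65385) + (-12592) = -339517
y[10] = 5(-339517) + (-65385) = -1762970

-1762970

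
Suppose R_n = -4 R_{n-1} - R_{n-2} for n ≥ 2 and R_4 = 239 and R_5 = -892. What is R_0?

-1

Rearranging, R_{n-2} = -(R_n + 4 R_{n-1}).
R_3 = -(-892 + 4·239) = -64
R_2 = -(239 + 4·(-64)) = 17
R_1 = -(-64 + 4·17) = -4
R_0 = -(17 + 4·(-4)) = -1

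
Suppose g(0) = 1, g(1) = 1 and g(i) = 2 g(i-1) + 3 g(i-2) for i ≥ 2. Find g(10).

g(2) = 2·1 + 3·1 = 5
g(3) = 2·5 + 3·1 = 13
g(4) = 2·13 + 3·5 = 41
g(5) = 2·41 + 3·13 = 121
g(6) = 2·121 + 3·41 = 365
g(7) = 2·365 + 3·121 = 1093
g(8) = 2·1093 + 3·365 = 3281
g(9) = 2·3281 + 3·1093 = 9841
g(10) = 2·9841 + 3·3281 = 29525

29525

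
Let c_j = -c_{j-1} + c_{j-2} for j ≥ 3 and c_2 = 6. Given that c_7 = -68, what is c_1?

Let c_1 = x.
c_3 = -6 + x
c_4 = 12 - x
c_5 = -18 + 2x
c_6 = 30 - 3x
c_7 = -48 + 5x
So -48 + 5x = -68, giving x = -4.

-4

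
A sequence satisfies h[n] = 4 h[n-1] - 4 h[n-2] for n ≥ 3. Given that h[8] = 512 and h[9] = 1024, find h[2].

Rearranging, h[n-2] = (h[n] - 4 h[n-1]) / -4.
h[7] = (1024 - 4(512)) / -4 = -1024/-4 = 256
h[6] = (512 - 4(256)) / -4 = -512/-4 = 128
h[5] = (256 - 4(128)) / -4 = -256/-4 = 64
h[4] = (128 - 4(64)) / -4 = -128/-4 = 32
h[3] = (64 - 4(32)) / -4 = -64/-4 = 16
h[2] = (32 - 4(16)) / -4 = -32/-4 = 8

8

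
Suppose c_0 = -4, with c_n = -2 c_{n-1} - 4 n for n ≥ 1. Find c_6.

c_1 = -2·(-4) - 4 = 4
c_2 = -2·4 - 8 = -16
c_3 = -2·(-16) - 12 = 20
c_4 = -2·20 - 16 = -56
c_5 = -2·(-56) - 20 = 92
c_6 = -2·92 - 24 = -208

-208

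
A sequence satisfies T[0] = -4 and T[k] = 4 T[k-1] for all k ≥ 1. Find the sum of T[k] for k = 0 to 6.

-21844

T[1] = 4·(-4) = -16
T[2] = 4·(-16) = -64
T[3] = 4·(-64) = -256
T[4] = 4·(-256) = -1024
T[5] = 4·(-1024) = -4096
T[6] = 4·(-4096) = -16384
Sum = (-4) + (-16) + (-64) + (-256) + (-1024) + (-4096) + (-16384) = -21844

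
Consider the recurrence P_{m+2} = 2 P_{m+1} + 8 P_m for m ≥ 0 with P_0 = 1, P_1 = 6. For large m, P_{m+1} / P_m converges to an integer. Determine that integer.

The characteristic equation is r^2 - 2r - 8 = 0, which factors as (r - 4)(r + 2) = 0.
So the roots are 4 and -2. Since |4| > |-2| and the coefficient of 4^m is non-zero, the ratio tends to 4.

4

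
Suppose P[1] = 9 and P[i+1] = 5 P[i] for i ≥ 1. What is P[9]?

3515625

P[2] = 5*9 = 45
P[3] = 5*45 = 225
P[4] = 5*225 = 1125
P[5] = 5*1125 = 5625
P[6] = 5*5625 = 28125
P[7] = 5*28125 = 140625
P[8] = 5*140625 = 703125
P[9] = 5*703125 = 3515625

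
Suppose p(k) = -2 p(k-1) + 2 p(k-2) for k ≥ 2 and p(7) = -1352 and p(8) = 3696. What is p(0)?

7

Rearranging, p(k-2) = (p(k) + 2 p(k-1)) / 2.
p(6) = (3696 + 2*(-1352)) / 2 = 992/2 = 496
p(5) = (-1352 + 2*496) / 2 = -360/2 = -180
p(4) = (496 + 2*(-180)) / 2 = 136/2 = 68
p(3) = (-180 + 2*68) / 2 = -44/2 = -22
p(2) = (68 + 2*(-22)) / 2 = 24/2 = 12
p(1) = (-22 + 2*12) / 2 = 2/2 = 1
p(0) = (12 + 2*1) / 2 = 14/2 = 7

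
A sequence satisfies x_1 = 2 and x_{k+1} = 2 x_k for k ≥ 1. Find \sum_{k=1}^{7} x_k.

254

x_2 = 2·2 = 4
x_3 = 2·4 = 8
x_4 = 2·8 = 16
x_5 = 2·16 = 32
x_6 = 2·32 = 64
x_7 = 2·64 = 128
Sum = 2 + 4 + 8 + 16 + 32 + 64 + 128 = 254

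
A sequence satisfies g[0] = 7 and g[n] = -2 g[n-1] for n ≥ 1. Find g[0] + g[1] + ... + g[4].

g[1] = -2·7 = -14
g[2] = -2·(-14) = 28
g[3] = -2·28 = -56
g[4] = -2·(-56) = 112
Sum = 7 + (-14) + 28 + (-56) + 112 = 77

77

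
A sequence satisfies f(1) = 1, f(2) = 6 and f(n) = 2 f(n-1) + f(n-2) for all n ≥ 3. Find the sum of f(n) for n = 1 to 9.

4465

f(3) = 2·6 + 1 = 13
f(4) = 2·13 + 6 = 32
f(5) = 2·32 + 13 = 77
f(6) = 2·77 + 32 = 186
f(7) = 2·186 + 77 = 449
f(8) = 2·449 + 186 = 1084
f(9) = 2·1084 + 449 = 2617
Sum = 1 + 6 + 13 + 32 + 77 + 186 + 449 + 1084 + 2617 = 4465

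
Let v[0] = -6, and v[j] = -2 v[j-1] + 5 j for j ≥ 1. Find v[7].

v[1] = -2·(-6) + 5 = 17
v[2] = -2·17 + 10 = -24
v[3] = -2·(-24) + 15 = 63
v[4] = -2·63 + 20 = -106
v[5] = -2·(-106) + 25 = 237
v[6] = -2·237 + 30 = -444
v[7] = -2·(-444) + 35 = 923

923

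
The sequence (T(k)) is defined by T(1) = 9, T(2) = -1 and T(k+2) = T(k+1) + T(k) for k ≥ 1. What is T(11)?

251

T(3) = (-1) + 9 = 8
T(4) = 8 + (-1) = 7
T(5) = 7 + 8 = 15
T(6) = 15 + 7 = 22
T(7) = 22 + 15 = 37
T(8) = 37 + 22 = 59
T(9) = 59 + 37 = 96
T(10) = 96 + 59 = 155
T(11) = 155 + 96 = 251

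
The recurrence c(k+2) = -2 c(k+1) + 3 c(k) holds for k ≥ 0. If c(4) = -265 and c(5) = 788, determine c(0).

-5

Rearranging, c(k-2) = (c(k) + 2 c(k-1)) / 3.
c(3) = (788 + 2·(-265)) / 3 = 258/3 = 86
c(2) = (-265 + 2·86) / 3 = -93/3 = -31
c(1) = (86 + 2·(-31)) / 3 = 24/3 = 8
c(0) = (-31 + 2·8) / 3 = -15/3 = -5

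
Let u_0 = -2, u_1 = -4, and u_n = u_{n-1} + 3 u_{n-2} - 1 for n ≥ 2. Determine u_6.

-306

u_2 = (-4) + 3*(-2) - 1 = -11
u_3 = (-11) + 3*(-4) - 1 = -24
u_4 = (-24) + 3*(-11) - 1 = -58
u_5 = (-58) + 3*(-24) - 1 = -131
u_6 = (-131) + 3*(-58) - 1 = -306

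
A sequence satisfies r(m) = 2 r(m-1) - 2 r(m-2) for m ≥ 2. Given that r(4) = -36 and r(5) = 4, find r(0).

9

Rearranging, r(m-2) = (r(m) - 2 r(m-1)) / -2.
r(3) = (4 - 2*(-36)) / -2 = 76/-2 = -38
r(2) = (-36 - 2*(-38)) / -2 = 40/-2 = -20
r(1) = (-38 - 2*(-20)) / -2 = 2/-2 = -1
r(0) = (-20 - 2*(-1)) / -2 = -18/-2 = 9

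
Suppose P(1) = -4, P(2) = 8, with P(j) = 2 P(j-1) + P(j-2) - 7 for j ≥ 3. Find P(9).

572

P(3) = 2(8) + (-4) - 7 = 5
P(4) = 2(5) + 8 - 7 = 11
P(5) = 2(11) + 5 - 7 = 20
P(6) = 2(20) + 11 - 7 = 44
P(7) = 2(44) + 20 - 7 = 101
P(8) = 2(101) + 44 - 7 = 239
P(9) = 2(239) + 101 - 7 = 572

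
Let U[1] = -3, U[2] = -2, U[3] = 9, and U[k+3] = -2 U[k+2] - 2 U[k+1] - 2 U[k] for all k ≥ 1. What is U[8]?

U[4] = -2*9 - 2*(-2) - 2*(-3) = -8
U[5] = -2*(-8) - 2*9 - 2*(-2) = 2
U[6] = -2*2 - 2*(-8) - 2*9 = -6
U[7] = -2*(-6) - 2*2 - 2*(-8) = 24
U[8] = -2*24 - 2*(-6) - 2*2 = -40

-40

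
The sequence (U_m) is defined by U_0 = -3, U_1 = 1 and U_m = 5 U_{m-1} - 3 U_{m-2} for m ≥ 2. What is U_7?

23413

U_2 = 5·1 - 3·(-3) = 14
U_3 = 5·14 - 3·1 = 67
U_4 = 5·67 - 3·14 = 293
U_5 = 5·293 - 3·67 = 1264
U_6 = 5·1264 - 3·293 = 5441
U_7 = 5·5441 - 3·1264 = 23413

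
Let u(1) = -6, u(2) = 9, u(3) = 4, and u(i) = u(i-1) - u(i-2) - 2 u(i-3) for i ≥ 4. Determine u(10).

u(4) = 4 - 9 - 2(-6) = 7
u(5) = 7 - 4 - 2(9) = -15
u(6) = (-15) - 7 - 2(4) = -30
u(7) = (-30) - (-15) - 2(7) = -29
u(8) = (-29) - (-30) - 2(-15) = 31
u(9) = 31 - (-29) - 2(-30) = 120
u(10) = 120 - 31 - 2(-29) = 147

147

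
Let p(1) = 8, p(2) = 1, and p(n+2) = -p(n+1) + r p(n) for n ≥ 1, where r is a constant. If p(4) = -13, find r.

p(3) = -1 + 8r
p(4) = 1 - 7r
So 1 - 7r = -13, giving r = 2.

2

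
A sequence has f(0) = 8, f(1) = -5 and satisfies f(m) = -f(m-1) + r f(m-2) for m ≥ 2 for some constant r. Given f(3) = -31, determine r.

2

f(2) = 5 + 8r
f(3) = -5 - 13r
So -5 - 13r = -31, giving r = 2.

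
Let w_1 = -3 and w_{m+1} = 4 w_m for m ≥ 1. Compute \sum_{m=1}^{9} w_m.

w_2 = 4*(-3) = -12
w_3 = 4*(-12) = -48
w_4 = 4*(-48) = -192
w_5 = 4*(-192) = -768
w_6 = 4*(-768) = -3072
w_7 = 4*(-3072) = -12288
w_8 = 4*(-12288) = -49152
w_9 = 4*(-49152) = -196608
Sum = (-3) + (-12) + (-48) + (-192) + (-768) + (-3072) + (-12288) + (-49152) + (-196608) = -262143

-262143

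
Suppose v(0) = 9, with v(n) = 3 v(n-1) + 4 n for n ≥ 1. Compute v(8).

78713

v(1) = 3*9 + 4 = 31
v(2) = 3*31 + 8 = 101
v(3) = 3*101 + 12 = 315
v(4) = 3*315 + 16 = 961
v(5) = 3*961 + 20 = 2903
v(6) = 3*2903 + 24 = 8733
v(7) = 3*8733 + 28 = 26227
v(8) = 3*26227 + 32 = 78713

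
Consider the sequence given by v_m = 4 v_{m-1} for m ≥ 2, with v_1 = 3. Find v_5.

v_2 = 4·3 = 12
v_3 = 4·12 = 48
v_4 = 4·48 = 192
v_5 = 4·192 = 768

768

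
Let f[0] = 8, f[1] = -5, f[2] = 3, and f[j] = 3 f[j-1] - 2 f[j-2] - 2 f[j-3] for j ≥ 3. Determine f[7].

67

f[3] = 3·3 - 2·(-5) - 2·8 = 3
f[4] = 3·3 - 2·3 - 2·(-5) = 13
f[5] = 3·13 - 2·3 - 2·3 = 27
f[6] = 3·27 - 2·13 - 2·3 = 49
f[7] = 3·49 - 2·27 - 2·13 = 67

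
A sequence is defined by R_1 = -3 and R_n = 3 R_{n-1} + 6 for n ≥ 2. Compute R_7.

-3

R_2 = 3(-3) + 6 = -3
R_3 = 3(-3) + 6 = -3
R_4 = 3(-3) + 6 = -3
R_5 = 3(-3) + 6 = -3
R_6 = 3(-3) + 6 = -3
R_7 = 3(-3) + 6 = -3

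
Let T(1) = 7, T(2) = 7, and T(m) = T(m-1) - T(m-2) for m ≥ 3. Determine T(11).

-7

T(3) = 7 - 7 = 0
T(4) = 0 - 7 = -7
T(5) = (-7) - 0 = -7
T(6) = (-7) - (-7) = 0
T(7) = 0 - (-7) = 7
T(8) = 7 - 0 = 7
T(9) = 7 - 7 = 0
T(10) = 0 - 7 = -7
T(11) = (-7) - 0 = -7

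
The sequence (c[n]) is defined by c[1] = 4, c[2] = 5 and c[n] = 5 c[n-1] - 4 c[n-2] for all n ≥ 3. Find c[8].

c[3] = 5*5 - 4*4 = 9
c[4] = 5*9 - 4*5 = 25
c[5] = 5*25 - 4*9 = 89
c[6] = 5*89 - 4*25 = 345
c[7] = 5*345 - 4*89 = 1369
c[8] = 5*1369 - 4*345 = 5465

5465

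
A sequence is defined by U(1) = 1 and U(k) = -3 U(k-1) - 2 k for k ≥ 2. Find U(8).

U(2) = -3·1 - 4 = -7
U(3) = -3·(-7) - 6 = 15
U(4) = -3·15 - 8 = -53
U(5) = -3·(-53) - 10 = 149
U(6) = -3·149 - 12 = -459
U(7) = -3·(-459) - 14 = 1363
U(8) = -3·1363 - 16 = -4105

-4105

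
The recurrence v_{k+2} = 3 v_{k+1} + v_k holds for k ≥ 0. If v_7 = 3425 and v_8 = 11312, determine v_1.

Rearranging, v_{k-2} = v_k - 3 v_{k-1}.
v_6 = 11312 - 3·3425 = 1037
v_5 = 3425 - 3·1037 = 314
v_4 = 1037 - 3·314 = 95
v_3 = 314 - 3·95 = 29
v_2 = 95 - 3·29 = 8
v_1 = 29 - 3·8 = 5

5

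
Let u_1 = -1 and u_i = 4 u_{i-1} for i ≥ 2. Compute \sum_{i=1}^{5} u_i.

u_2 = 4·(-1) = -4
u_3 = 4·(-4) = -16
u_4 = 4·(-16) = -64
u_5 = 4·(-64) = -256
Sum = (-1) + (-4) + (-16) + (-64) + (-256) = -341

-341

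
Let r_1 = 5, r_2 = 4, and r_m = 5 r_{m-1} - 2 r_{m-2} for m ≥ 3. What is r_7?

3950

r_3 = 5*4 - 2*5 = 10
r_4 = 5*10 - 2*4 = 42
r_5 = 5*42 - 2*10 = 190
r_6 = 5*190 - 2*42 = 866
r_7 = 5*866 - 2*190 = 3950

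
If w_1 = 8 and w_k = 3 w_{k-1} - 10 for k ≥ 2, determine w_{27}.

7625597484992

The fixed point is -10/(1 - 3) = 5, so w_k - 5 = 3(w_{k-1} - 5).
Hence w_k = 3·3^{k-1} + 5.
w_{27} = 3·3^{26} + 5 = 3·2541865828329 + 5 = 7625597484992.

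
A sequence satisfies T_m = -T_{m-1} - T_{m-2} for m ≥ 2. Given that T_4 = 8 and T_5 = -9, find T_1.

Rearranging, T_{m-2} = -(T_m + T_{m-1}).
T_3 = -(-9 + 8) = 1
T_2 = -(8 + 1) = -9
T_1 = -(1 + (-9)) = 8

8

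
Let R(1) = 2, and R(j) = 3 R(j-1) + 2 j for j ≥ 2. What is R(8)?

R(2) = 3·2 + 4 = 10
R(3) = 3·10 + 6 = 36
R(4) = 3·36 + 8 = 116
R(5) = 3·116 + 10 = 358
R(6) = 3·358 + 12 = 1086
R(7) = 3·1086 + 14 = 3272
R(8) = 3·3272 + 16 = 9832

9832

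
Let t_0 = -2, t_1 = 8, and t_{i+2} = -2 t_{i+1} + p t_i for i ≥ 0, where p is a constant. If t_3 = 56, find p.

2

t_2 = -16 - 2p
t_3 = 32 + 12p
So 32 + 12p = 56, giving p = 2.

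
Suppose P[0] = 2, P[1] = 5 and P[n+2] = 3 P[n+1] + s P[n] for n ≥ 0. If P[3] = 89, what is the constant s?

P[2] = 15 + 2s
P[3] = 45 + 11s
So 45 + 11s = 89, giving s = 4.

4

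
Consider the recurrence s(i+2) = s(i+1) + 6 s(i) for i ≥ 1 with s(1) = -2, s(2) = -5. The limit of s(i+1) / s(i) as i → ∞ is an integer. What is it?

The characteristic equation is r^2 - r - 6 = 0, which factors as (r - 3)(r + 2) = 0.
So the roots are 3 and -2. Since |3| > |-2| and the coefficient of 3^i is non-zero, the ratio tends to 3.

3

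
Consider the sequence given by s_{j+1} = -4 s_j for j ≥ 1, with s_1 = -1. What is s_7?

s_2 = -4(-1) = 4
s_3 = -4(4) = -16
s_4 = -4(-16) = 64
s_5 = -4(64) = -256
s_6 = -4(-256) = 1024
s_7 = -4(1024) = -4096

-4096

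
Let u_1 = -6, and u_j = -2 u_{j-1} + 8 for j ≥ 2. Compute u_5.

u_2 = -2*(-6) + 8 = 20
u_3 = -2*20 + 8 = -32
u_4 = -2*(-32) + 8 = 72
u_5 = -2*72 + 8 = -136

-136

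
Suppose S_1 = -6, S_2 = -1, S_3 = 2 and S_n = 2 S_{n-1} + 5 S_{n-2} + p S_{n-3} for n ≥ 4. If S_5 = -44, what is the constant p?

4

S_4 = -1 - 6p
S_5 = 8 - 13p
So 8 - 13p = -44, giving p = 4.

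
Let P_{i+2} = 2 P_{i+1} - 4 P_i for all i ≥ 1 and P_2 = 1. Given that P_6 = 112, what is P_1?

Let P_1 = v.
P_3 = 2 - 4v
P_4 = -8v
P_5 = -8
P_6 = -16 + 32v
So -16 + 32v = 112, giving v = 4.

4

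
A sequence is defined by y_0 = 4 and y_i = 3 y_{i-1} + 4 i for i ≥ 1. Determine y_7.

15292

y_1 = 3*4 + 4 = 16
y_2 = 3*16 + 8 = 56
y_3 = 3*56 + 12 = 180
y_4 = 3*180 + 16 = 556
y_5 = 3*556 + 20 = 1688
y_6 = 3*1688 + 24 = 5088
y_7 = 3*5088 + 28 = 15292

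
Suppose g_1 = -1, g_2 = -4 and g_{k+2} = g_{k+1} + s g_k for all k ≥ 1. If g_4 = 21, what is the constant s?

-5

g_3 = -4 - s
g_4 = -4 - 5s
So -4 - 5s = 21, giving s = -5.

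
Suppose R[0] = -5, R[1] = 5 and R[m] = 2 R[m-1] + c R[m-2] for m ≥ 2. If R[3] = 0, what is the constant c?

4

R[2] = 10 - 5c
R[3] = 20 - 5c
So 20 - 5c = 0, giving c = 4.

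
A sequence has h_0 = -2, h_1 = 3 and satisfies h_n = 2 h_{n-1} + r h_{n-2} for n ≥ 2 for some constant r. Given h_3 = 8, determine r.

h_2 = 6 - 2r
h_3 = 12 - r
So 12 - r = 8, giving r = 4.

4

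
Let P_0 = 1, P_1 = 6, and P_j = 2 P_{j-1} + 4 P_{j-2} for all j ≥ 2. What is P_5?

P_2 = 2(6) + 4(1) = 16
P_3 = 2(16) + 4(6) = 56
P_4 = 2(56) + 4(16) = 176
P_5 = 2(176) + 4(56) = 576

576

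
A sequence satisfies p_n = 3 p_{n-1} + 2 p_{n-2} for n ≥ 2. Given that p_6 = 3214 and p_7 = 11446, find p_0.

Rearranging, p_{n-2} = (p_n - 3 p_{n-1}) / 2.
p_5 = (11446 - 3*3214) / 2 = 1804/2 = 902
p_4 = (3214 - 3*902) / 2 = 508/2 = 254
p_3 = (902 - 3*254) / 2 = 140/2 = 70
p_2 = (254 - 3*70) / 2 = 44/2 = 22
p_1 = (70 - 3*22) / 2 = 4/2 = 2
p_0 = (22 - 3*2) / 2 = 16/2 = 8

8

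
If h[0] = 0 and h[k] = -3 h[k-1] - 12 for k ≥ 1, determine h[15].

-43046724

The fixed point is -12/(1 + 3) = -3, so h[k] + 3 = -3(h[k-1] + 3).
Hence h[k] = 3·(-3)^k - 3.
h[15] = 3·(-3)^{15} - 3 = 3·-14348907 - 3 = -43046724.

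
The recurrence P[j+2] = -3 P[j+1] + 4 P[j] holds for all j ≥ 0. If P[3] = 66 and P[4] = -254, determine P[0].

1

Rearranging, P[j-2] = (P[j] + 3 P[j-1]) / 4.
P[2] = (-254 + 3·66) / 4 = -56/4 = -14
P[1] = (66 + 3·(-14)) / 4 = 24/4 = 6
P[0] = (-14 + 3·6) / 4 = 4/4 = 1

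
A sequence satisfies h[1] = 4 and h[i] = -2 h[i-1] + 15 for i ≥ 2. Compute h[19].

The fixed point is 15/(1 + 2) = 5, so h[i] - 5 = -2(h[i-1] - 5).
Hence h[i] = -1·(-2)^{i-1} + 5.
h[19] = -1·(-2)^{18} + 5 = -1·262144 + 5 = -262139.

-262139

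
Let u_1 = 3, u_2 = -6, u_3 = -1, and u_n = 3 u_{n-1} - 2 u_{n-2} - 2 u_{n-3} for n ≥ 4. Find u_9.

u_4 = 3*(-1) - 2*(-6) - 2*3 = 3
u_5 = 3*3 - 2*(-1) - 2*(-6) = 23
u_6 = 3*23 - 2*3 - 2*(-1) = 65
u_7 = 3*65 - 2*23 - 2*3 = 143
u_8 = 3*143 - 2*65 - 2*23 = 253
u_9 = 3*253 - 2*143 - 2*65 = 343

343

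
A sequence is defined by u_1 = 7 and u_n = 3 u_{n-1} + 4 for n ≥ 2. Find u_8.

u_2 = 3(7) + 4 = 25
u_3 = 3(25) + 4 = 79
u_4 = 3(79) + 4 = 241
u_5 = 3(241) + 4 = 727
u_6 = 3(727) + 4 = 2185
u_7 = 3(2185) + 4 = 6559
u_8 = 3(6559) + 4 = 19681

19681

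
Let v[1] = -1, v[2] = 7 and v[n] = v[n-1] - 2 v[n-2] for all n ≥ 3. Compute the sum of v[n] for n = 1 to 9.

v[3] = 7 - 2(-1) = 9
v[4] = 9 - 2(7) = -5
v[5] = (-5) - 2(9) = -23
v[6] = (-23) - 2(-5) = -13
v[7] = (-13) - 2(-23) = 33
v[8] = 33 - 2(-13) = 59
v[9] = 59 - 2(33) = -7
Sum = (-1) + 7 + 9 + (-5) + (-23) + (-13) + 33 + 59 + (-7) = 59

59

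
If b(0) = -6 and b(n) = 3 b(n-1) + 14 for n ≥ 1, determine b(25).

The fixed point is 14/(1 - 3) = -7, so b(n) + 7 = 3(b(n-1) + 7).
Hence b(n) = 1·3^n - 7.
b(25) = 1·3^{25} - 7 = 1·847288609443 - 7 = 847288609436.

847288609436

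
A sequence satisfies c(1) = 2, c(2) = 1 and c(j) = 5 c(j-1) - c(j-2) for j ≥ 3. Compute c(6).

321

c(3) = 5*1 - 2 = 3
c(4) = 5*3 - 1 = 14
c(5) = 5*14 - 3 = 67
c(6) = 5*67 - 14 = 321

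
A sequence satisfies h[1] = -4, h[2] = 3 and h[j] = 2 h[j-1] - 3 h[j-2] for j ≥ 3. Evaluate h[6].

-81

h[3] = 2*3 - 3*(-4) = 18
h[4] = 2*18 - 3*3 = 27
h[5] = 2*27 - 3*18 = 0
h[6] = 2*0 - 3*27 = -81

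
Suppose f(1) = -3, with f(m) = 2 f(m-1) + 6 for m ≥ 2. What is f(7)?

f(2) = 2*(-3) + 6 = 0
f(3) = 2*0 + 6 = 6
f(4) = 2*6 + 6 = 18
f(5) = 2*18 + 6 = 42
f(6) = 2*42 + 6 = 90
f(7) = 2*90 + 6 = 186

186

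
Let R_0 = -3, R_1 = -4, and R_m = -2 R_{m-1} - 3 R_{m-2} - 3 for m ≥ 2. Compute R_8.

293

R_2 = -2*(-4) - 3*(-3) - 3 = 14
R_3 = -2*14 - 3*(-4) - 3 = -19
R_4 = -2*(-19) - 3*14 - 3 = -7
R_5 = -2*(-7) - 3*(-19) - 3 = 68
R_6 = -2*68 - 3*(-7) - 3 = -118
R_7 = -2*(-118) - 3*68 - 3 = 29
R_8 = -2*29 - 3*(-118) - 3 = 293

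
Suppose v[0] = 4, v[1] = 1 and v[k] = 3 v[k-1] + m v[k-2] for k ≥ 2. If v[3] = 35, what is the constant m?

2

v[2] = 3 + 4m
v[3] = 9 + 13m
So 9 + 13m = 35, giving m = 2.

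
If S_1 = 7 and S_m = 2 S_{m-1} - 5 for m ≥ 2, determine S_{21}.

The fixed point is -5/(1 - 2) = 5, so S_m - 5 = 2(S_{m-1} - 5).
Hence S_m = 2·2^{m-1} + 5.
S_{21} = 2·2^{20} + 5 = 2·1048576 + 5 = 2097157.

2097157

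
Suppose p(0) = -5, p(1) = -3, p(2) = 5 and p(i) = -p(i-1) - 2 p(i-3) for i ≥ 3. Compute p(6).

1

p(3) = -5 - 2·(-5) = 5
p(4) = -5 - 2·(-3) = 1
p(5) = -1 - 2·5 = -11
p(6) = -(-11) - 2·5 = 1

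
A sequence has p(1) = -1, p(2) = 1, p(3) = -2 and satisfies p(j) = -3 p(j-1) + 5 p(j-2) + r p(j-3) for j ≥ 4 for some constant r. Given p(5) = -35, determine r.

2

p(4) = 11 - r
p(5) = -43 + 4r
So -43 + 4r = -35, giving r = 2.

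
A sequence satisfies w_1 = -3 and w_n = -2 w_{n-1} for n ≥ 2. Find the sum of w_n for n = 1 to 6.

63

w_2 = -2(-3) = 6
w_3 = -2(6) = -12
w_4 = -2(-12) = 24
w_5 = -2(24) = -48
w_6 = -2(-48) = 96
Sum = (-3) + 6 + (-12) + 24 + (-48) + 96 = 63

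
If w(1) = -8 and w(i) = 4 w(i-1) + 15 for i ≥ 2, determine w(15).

The fixed point is 15/(1 - 4) = -5, so w(i) + 5 = 4(w(i-1) + 5).
Hence w(i) = -3·4^{i-1} - 5.
w(15) = -3·4^{14} - 5 = -3·268435456 - 5 = -805306373.

-805306373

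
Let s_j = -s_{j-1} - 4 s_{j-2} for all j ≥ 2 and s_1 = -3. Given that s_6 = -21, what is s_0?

Let s_0 = y.
s_2 = 3 - 4y
s_3 = 9 + 4y
s_4 = -21 + 12y
s_5 = -15 - 28y
s_6 = 99 - 20y
So 99 - 20y = -21, giving y = 6.

6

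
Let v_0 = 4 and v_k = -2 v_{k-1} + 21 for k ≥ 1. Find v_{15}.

98311

The fixed point is 21/(1 + 2) = 7, so v_k - 7 = -2(v_{k-1} - 7).
Hence v_k = -3·(-2)^k + 7.
v_{15} = -3·(-2)^{15} + 7 = -3·-32768 + 7 = 98311.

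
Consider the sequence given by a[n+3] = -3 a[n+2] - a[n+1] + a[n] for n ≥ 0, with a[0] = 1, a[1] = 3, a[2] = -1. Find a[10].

575

a[3] = -3*(-1) - 3 + 1 = 1
a[4] = -3*1 - (-1) + 3 = 1
a[5] = -3*1 - 1 + (-1) = -5
a[6] = -3*(-5) - 1 + 1 = 15
a[7] = -3*15 - (-5) + 1 = -39
a[8] = -3*(-39) - 15 + (-5) = 97
a[9] = -3*97 - (-39) + 15 = -237
a[10] = -3*(-237) - 97 + (-39) = 575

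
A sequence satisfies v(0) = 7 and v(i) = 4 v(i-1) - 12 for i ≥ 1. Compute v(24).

The fixed point is -12/(1 - 4) = 4, so v(i) - 4 = 4(v(i-1) - 4).
Hence v(i) = 3·4^i + 4.
v(24) = 3·4^{24} + 4 = 3·281474976710656 + 4 = 844424930131972.

844424930131972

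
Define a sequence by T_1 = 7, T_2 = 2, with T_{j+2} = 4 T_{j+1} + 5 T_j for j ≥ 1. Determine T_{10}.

T_3 = 4*2 + 5*7 = 43
T_4 = 4*43 + 5*2 = 182
T_5 = 4*182 + 5*43 = 943
T_6 = 4*943 + 5*182 = 4682
T_7 = 4*4682 + 5*943 = 23443
T_8 = 4*23443 + 5*4682 = 117182
T_9 = 4*117182 + 5*23443 = 585943
T_{10} = 4*585943 + 5*117182 = 2929682

2929682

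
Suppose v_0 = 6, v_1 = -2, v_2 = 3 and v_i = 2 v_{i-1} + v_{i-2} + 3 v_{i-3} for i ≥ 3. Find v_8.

v_3 = 2·3 + (-2) + 3·6 = 22
v_4 = 2·22 + 3 + 3·(-2) = 41
v_5 = 2·41 + 22 + 3·3 = 113
v_6 = 2·113 + 41 + 3·22 = 333
v_7 = 2·333 + 113 + 3·41 = 902
v_8 = 2·902 + 333 + 3·113 = 2476

2476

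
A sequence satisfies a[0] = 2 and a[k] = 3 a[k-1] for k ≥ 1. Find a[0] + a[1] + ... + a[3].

80

a[1] = 3·2 = 6
a[2] = 3·6 = 18
a[3] = 3·18 = 54
Sum = 2 + 6 + 18 + 54 = 80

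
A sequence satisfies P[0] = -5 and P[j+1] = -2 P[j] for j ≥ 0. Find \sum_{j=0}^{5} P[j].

105

P[1] = -2*(-5) = 10
P[2] = -2*10 = -20
P[3] = -2*(-20) = 40
P[4] = -2*40 = -80
P[5] = -2*(-80) = 160
Sum = (-5) + 10 + (-20) + 40 + (-80) + 160 = 105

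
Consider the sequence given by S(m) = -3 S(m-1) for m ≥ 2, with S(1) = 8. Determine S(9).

52488

S(2) = -3·8 = -24
S(3) = -3·(-24) = 72
S(4) = -3·72 = -216
S(5) = -3·(-216) = 648
S(6) = -3·648 = -1944
S(7) = -3·(-1944) = 5832
S(8) = -3·5832 = -17496
S(9) = -3·(-17496) = 52488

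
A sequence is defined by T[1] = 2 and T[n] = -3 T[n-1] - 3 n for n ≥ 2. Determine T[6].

T[2] = -3*2 - 6 = -12
T[3] = -3*(-12) - 9 = 27
T[4] = -3*27 - 12 = -93
T[5] = -3*(-93) - 15 = 264
T[6] = -3*264 - 18 = -810

-810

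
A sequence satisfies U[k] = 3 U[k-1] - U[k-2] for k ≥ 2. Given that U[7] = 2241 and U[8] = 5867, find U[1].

Rearranging, U[k-2] = -(U[k] - 3 U[k-1]).
U[6] = -(5867 - 3*2241) = 856
U[5] = -(2241 - 3*856) = 327
U[4] = -(856 - 3*327) = 125
U[3] = -(327 - 3*125) = 48
U[2] = -(125 - 3*48) = 19
U[1] = -(48 - 3*19) = 9

9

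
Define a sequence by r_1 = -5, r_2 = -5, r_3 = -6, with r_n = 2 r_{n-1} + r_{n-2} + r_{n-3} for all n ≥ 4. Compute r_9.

-2289

r_4 = 2·(-6) + (-5) + (-5) = -22
r_5 = 2·(-22) + (-6) + (-5) = -55
r_6 = 2·(-55) + (-22) + (-6) = -138
r_7 = 2·(-138) + (-55) + (-22) = -353
r_8 = 2·(-353) + (-138) + (-55) = -899
r_9 = 2·(-899) + (-353) + (-138) = -2289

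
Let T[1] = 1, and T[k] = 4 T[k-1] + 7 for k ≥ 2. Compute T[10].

T[2] = 4·1 + 7 = 11
T[3] = 4·11 + 7 = 51
T[4] = 4·51 + 7 = 211
T[5] = 4·211 + 7 = 851
T[6] = 4·851 + 7 = 3411
T[7] = 4·3411 + 7 = 13651
T[8] = 4·13651 + 7 = 54611
T[9] = 4·54611 + 7 = 218451
T[10] = 4·218451 + 7 = 873811

873811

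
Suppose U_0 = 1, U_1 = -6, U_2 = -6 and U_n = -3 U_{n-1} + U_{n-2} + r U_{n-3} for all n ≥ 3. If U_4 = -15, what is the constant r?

-3

U_3 = 12 + r
U_4 = -42 - 9r
So -42 - 9r = -15, giving r = -3.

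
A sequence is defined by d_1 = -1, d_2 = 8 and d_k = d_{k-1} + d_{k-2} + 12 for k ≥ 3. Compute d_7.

203

d_3 = 8 + (-1) + 12 = 19
d_4 = 19 + 8 + 12 = 39
d_5 = 39 + 19 + 12 = 70
d_6 = 70 + 39 + 12 = 121
d_7 = 121 + 70 + 12 = 203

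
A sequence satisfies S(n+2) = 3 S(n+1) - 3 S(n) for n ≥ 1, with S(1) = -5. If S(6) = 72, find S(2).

Let S(2) = v.
S(3) = 15 + 3v
S(4) = 45 + 6v
S(5) = 90 + 9v
S(6) = 135 + 9v
So 135 + 9v = 72, giving v = -7.

-7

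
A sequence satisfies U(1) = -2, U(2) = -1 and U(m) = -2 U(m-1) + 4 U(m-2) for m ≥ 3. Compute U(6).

U(3) = -2·(-1) + 4·(-2) = -6
U(4) = -2·(-6) + 4·(-1) = 8
U(5) = -2·8 + 4·(-6) = -40
U(6) = -2·(-40) + 4·8 = 112

112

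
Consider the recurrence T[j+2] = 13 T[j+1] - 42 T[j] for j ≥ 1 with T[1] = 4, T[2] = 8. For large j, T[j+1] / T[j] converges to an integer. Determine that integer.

The characteristic equation is r^2 - 13r + 42 = 0, which factors as (r - 7)(r - 6) = 0.
So the roots are 7 and 6. Since |7| > |6| and the coefficient of 7^j is non-zero, the ratio tends to 7.

7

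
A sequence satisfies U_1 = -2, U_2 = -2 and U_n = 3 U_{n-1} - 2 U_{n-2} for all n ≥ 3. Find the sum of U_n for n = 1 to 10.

U_3 = 3(-2) - 2(-2) = -2
U_4 = 3(-2) - 2(-2) = -2
U_5 = 3(-2) - 2(-2) = -2
U_6 = 3(-2) - 2(-2) = -2
U_7 = 3(-2) - 2(-2) = -2
U_8 = 3(-2) - 2(-2) = -2
U_9 = 3(-2) - 2(-2) = -2
U_{10} = 3(-2) - 2(-2) = -2
Sum = (-2) + (-2) + (-2) + (-2) + (-2) + (-2) + (-2) + (-2) + (-2) + (-2) = -20

-20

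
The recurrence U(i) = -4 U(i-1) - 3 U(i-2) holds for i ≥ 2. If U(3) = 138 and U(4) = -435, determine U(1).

Rearranging, U(i-2) = (U(i) + 4 U(i-1)) / -3.
U(2) = (-435 + 4(138)) / -3 = 117/-3 = -39
U(1) = (138 + 4(-39)) / -3 = -18/-3 = 6

6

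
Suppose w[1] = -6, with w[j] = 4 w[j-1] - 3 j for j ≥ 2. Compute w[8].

-136524

w[2] = 4·(-6) - 6 = -30
w[3] = 4·(-30) - 9 = -129
w[4] = 4·(-129) - 12 = -528
w[5] = 4·(-528) - 15 = -2127
w[6] = 4·(-2127) - 18 = -8526
w[7] = 4·(-8526) - 21 = -34125
w[8] = 4·(-34125) - 24 = -136524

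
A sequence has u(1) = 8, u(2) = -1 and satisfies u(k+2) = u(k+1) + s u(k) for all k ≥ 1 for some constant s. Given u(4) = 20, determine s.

u(3) = -1 + 8s
u(4) = -1 + 7s
So -1 + 7s = 20, giving s = 3.

3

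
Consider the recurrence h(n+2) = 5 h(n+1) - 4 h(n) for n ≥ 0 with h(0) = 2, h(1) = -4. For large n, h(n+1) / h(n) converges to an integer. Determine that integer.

The characteristic equation is r^2 - 5r + 4 = 0, which factors as (r - 4)(r - 1) = 0.
So the roots are 4 and 1. Since |4| > |1| and the coefficient of 4^n is non-zero, the ratio tends to 4.

4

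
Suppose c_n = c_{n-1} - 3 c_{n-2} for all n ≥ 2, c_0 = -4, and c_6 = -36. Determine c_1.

-3

Let c_1 = v.
c_2 = 12 + v
c_3 = 12 - 2v
c_4 = -24 - 5v
c_5 = -60 + v
c_6 = 12 + 16v
So 12 + 16v = -36, giving v = -3.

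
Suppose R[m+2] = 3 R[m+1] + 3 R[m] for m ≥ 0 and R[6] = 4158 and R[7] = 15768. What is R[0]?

-2

Rearranging, R[m-2] = (R[m] - 3 R[m-1]) / 3.
R[5] = (15768 - 3*4158) / 3 = 3294/3 = 1098
R[4] = (4158 - 3*1098) / 3 = 864/3 = 288
R[3] = (1098 - 3*288) / 3 = 234/3 = 78
R[2] = (288 - 3*78) / 3 = 54/3 = 18
R[1] = (78 - 3*18) / 3 = 24/3 = 8
R[0] = (18 - 3*8) / 3 = -6/3 = -2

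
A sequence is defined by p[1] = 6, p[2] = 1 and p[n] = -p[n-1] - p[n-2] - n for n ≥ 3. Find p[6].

-11

p[3] = -1 - 6 - 3 = -10
p[4] = -(-10) - 1 - 4 = 5
p[5] = -5 - (-10) - 5 = 0
p[6] = -0 - 5 - 6 = -11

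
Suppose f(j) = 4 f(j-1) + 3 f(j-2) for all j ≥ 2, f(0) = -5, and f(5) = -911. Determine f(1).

Let f(1) = z.
f(2) = -15 + 4z
f(3) = -60 + 19z
f(4) = -285 + 88z
f(5) = -1320 + 409z
So -1320 + 409z = -911, giving z = 1.

1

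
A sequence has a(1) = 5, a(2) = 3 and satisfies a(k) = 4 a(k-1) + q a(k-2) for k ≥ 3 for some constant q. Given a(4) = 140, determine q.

4

a(3) = 12 + 5q
a(4) = 48 + 23q
So 48 + 23q = 140, giving q = 4.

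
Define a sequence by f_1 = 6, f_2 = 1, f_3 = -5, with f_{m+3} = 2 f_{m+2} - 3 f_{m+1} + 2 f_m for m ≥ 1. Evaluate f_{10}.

f_4 = 2·(-5) - 3·1 + 2·6 = -1
f_5 = 2·(-1) - 3·(-5) + 2·1 = 15
f_6 = 2·15 - 3·(-1) + 2·(-5) = 23
f_7 = 2·23 - 3·15 + 2·(-1) = -1
f_8 = 2·(-1) - 3·23 + 2·15 = -41
f_9 = 2·(-41) - 3·(-1) + 2·23 = -33
f_{10} = 2·(-33) - 3·(-41) + 2·(-1) = 55

55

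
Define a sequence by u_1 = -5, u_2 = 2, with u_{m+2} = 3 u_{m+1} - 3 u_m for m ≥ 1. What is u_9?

-567

u_3 = 3·2 - 3·(-5) = 21
u_4 = 3·21 - 3·2 = 57
u_5 = 3·57 - 3·21 = 108
u_6 = 3·108 - 3·57 = 153
u_7 = 3·153 - 3·108 = 135
u_8 = 3·135 - 3·153 = -54
u_9 = 3·(-54) - 3·135 = -567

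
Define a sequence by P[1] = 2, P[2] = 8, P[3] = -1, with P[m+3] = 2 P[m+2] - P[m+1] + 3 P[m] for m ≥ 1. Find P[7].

P[4] = 2(-1) - 8 + 3(2) = -4
P[5] = 2(-4) - (-1) + 3(8) = 17
P[6] = 2(17) - (-4) + 3(-1) = 35
P[7] = 2(35) - 17 + 3(-4) = 41

41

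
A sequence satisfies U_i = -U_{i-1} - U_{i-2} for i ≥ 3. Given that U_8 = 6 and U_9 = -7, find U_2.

6

Rearranging, U_{i-2} = -(U_i + U_{i-1}).
U_7 = -(-7 + 6) = 1
U_6 = -(6 + 1) = -7
U_5 = -(1 + (-7)) = 6
U_4 = -(-7 + 6) = 1
U_3 = -(6 + 1) = -7
U_2 = -(1 + (-7)) = 6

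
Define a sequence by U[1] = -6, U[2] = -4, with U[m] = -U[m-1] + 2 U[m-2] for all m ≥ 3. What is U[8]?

80

U[3] = -(-4) + 2·(-6) = -8
U[4] = -(-8) + 2·(-4) = 0
U[5] = -0 + 2·(-8) = -16
U[6] = -(-16) + 2·0 = 16
U[7] = -16 + 2·(-16) = -48
U[8] = -(-48) + 2·16 = 80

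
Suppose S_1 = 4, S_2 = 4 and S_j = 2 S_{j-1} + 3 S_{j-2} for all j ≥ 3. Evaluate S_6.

484

S_3 = 2*4 + 3*4 = 20
S_4 = 2*20 + 3*4 = 52
S_5 = 2*52 + 3*20 = 164
S_6 = 2*164 + 3*52 = 484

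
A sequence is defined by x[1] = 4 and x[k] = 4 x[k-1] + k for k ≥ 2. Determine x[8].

x[2] = 4·4 + 2 = 18
x[3] = 4·18 + 3 = 75
x[4] = 4·75 + 4 = 304
x[5] = 4·304 + 5 = 1221
x[6] = 4·1221 + 6 = 4890
x[7] = 4·4890 + 7 = 19567
x[8] = 4·19567 + 8 = 78276

78276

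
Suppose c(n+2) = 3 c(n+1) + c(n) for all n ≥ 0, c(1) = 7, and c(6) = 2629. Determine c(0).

1

Let c(0) = v.
c(2) = 21 + v
c(3) = 70 + 3v
c(4) = 231 + 10v
c(5) = 763 + 33v
c(6) = 2520 + 109v
So 2520 + 109v = 2629, giving v = 1.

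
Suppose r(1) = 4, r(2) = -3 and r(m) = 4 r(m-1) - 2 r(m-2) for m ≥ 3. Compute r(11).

-406592

r(3) = 4*(-3) - 2*4 = -20
r(4) = 4*(-20) - 2*(-3) = -74
r(5) = 4*(-74) - 2*(-20) = -256
r(6) = 4*(-256) - 2*(-74) = -876
r(7) = 4*(-876) - 2*(-256) = -2992
r(8) = 4*(-2992) - 2*(-876) = -10216
r(9) = 4*(-10216) - 2*(-2992) = -34880
r(10) = 4*(-34880) - 2*(-10216) = -119088
r(11) = 4*(-119088) - 2*(-34880) = -406592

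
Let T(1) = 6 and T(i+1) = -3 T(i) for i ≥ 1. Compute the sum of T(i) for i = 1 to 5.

T(2) = -3·6 = -18
T(3) = -3·(-18) = 54
T(4) = -3·54 = -162
T(5) = -3·(-162) = 486
Sum = 6 + (-18) + 54 + (-162) + 486 = 366

366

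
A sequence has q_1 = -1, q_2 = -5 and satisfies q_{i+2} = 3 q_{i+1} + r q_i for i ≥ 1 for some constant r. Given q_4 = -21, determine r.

q_3 = -15 - r
q_4 = -45 - 8r
So -45 - 8r = -21, giving r = -3.

-3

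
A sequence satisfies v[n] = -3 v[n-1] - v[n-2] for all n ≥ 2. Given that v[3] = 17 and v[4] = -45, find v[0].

3

Rearranging, v[n-2] = -(v[n] + 3 v[n-1]).
v[2] = -(-45 + 3·17) = -6
v[1] = -(17 + 3·(-6)) = 1
v[0] = -(-6 + 3·1) = 3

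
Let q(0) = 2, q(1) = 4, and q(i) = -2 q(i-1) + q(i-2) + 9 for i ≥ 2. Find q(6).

q(2) = -2*4 + 2 + 9 = 3
q(3) = -2*3 + 4 + 9 = 7
q(4) = -2*7 + 3 + 9 = -2
q(5) = -2*(-2) + 7 + 9 = 20
q(6) = -2*20 + (-2) + 9 = -33

-33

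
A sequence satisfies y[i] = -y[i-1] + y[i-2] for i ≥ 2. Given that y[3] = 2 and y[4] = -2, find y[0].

Rearranging, y[i-2] = y[i] + y[i-1].
y[2] = -2 + 2 = 0
y[1] = 2 + 0 = 2
y[0] = 0 + 2 = 2

2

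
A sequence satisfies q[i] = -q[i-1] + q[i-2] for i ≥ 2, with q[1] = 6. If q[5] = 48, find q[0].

Let q[0] = y.
q[2] = -6 + y
q[3] = 12 - y
q[4] = -18 + 2y
q[5] = 30 - 3y
So 30 - 3y = 48, giving y = -6.

-6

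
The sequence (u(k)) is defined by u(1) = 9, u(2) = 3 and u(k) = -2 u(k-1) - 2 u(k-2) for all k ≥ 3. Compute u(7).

96

u(3) = -2*3 - 2*9 = -24
u(4) = -2*(-24) - 2*3 = 42
u(5) = -2*42 - 2*(-24) = -36
u(6) = -2*(-36) - 2*42 = -12
u(7) = -2*(-12) - 2*(-36) = 96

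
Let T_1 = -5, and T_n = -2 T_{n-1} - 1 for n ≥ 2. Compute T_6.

T_2 = -2·(-5) - 1 = 9
T_3 = -2·9 - 1 = -19
T_4 = -2·(-19) - 1 = 37
T_5 = -2·37 - 1 = -75
T_6 = -2·(-75) - 1 = 149

149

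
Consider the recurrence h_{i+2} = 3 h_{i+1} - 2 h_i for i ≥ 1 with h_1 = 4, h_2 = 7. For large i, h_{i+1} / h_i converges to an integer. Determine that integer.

The characteristic equation is r^2 - 3r + 2 = 0, which factors as (r - 2)(r - 1) = 0.
So the roots are 2 and 1. Since |2| > |1| and the coefficient of 2^i is non-zero, the ratio tends to 2.

2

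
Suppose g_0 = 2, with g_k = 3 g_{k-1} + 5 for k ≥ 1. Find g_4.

362

g_1 = 3(2) + 5 = 11
g_2 = 3(11) + 5 = 38
g_3 = 3(38) + 5 = 119
g_4 = 3(119) + 5 = 362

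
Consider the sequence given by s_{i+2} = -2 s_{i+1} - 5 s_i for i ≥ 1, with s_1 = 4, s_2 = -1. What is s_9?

s_3 = -2·(-1) - 5·4 = -18
s_4 = -2·(-18) - 5·(-1) = 41
s_5 = -2·41 - 5·(-18) = 8
s_6 = -2·8 - 5·41 = -221
s_7 = -2·(-221) - 5·8 = 402
s_8 = -2·402 - 5·(-221) = 301
s_9 = -2·301 - 5·402 = -2612

-2612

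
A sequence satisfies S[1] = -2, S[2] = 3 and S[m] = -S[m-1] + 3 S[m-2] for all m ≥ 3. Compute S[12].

15003

S[3] = -3 + 3*(-2) = -9
S[4] = -(-9) + 3*3 = 18
S[5] = -18 + 3*(-9) = -45
S[6] = -(-45) + 3*18 = 99
S[7] = -99 + 3*(-45) = -234
S[8] = -(-234) + 3*99 = 531
S[9] = -531 + 3*(-234) = -1233
S[10] = -(-1233) + 3*531 = 2826
S[11] = -2826 + 3*(-1233) = -6525
S[12] = -(-6525) + 3*2826 = 15003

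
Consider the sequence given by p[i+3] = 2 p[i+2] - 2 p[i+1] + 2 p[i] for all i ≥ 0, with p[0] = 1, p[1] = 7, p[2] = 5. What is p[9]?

p[3] = 2(5) - 2(7) + 2(1) = -2
p[4] = 2(-2) - 2(5) + 2(7) = 0
p[5] = 2(0) - 2(-2) + 2(5) = 14
p[6] = 2(14) - 2(0) + 2(-2) = 24
p[7] = 2(24) - 2(14) + 2(0) = 20
p[8] = 2(20) - 2(24) + 2(14) = 20
p[9] = 2(20) - 2(20) + 2(24) = 48

48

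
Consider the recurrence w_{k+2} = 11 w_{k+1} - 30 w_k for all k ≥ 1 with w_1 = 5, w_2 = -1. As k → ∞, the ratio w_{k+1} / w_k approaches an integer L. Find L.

The characteristic equation is r^2 - 11r + 30 = 0, which factors as (r - 6)(r - 5) = 0.
So the roots are 6 and 5. Since |6| > |5| and the coefficient of 6^k is non-zero, the ratio tends to 6.

6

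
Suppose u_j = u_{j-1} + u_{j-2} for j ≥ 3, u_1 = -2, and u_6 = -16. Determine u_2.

Let u_2 = x.
u_3 = -2 + x
u_4 = -2 + 2x
u_5 = -4 + 3x
u_6 = -6 + 5x
So -6 + 5x = -16, giving x = -2.

-2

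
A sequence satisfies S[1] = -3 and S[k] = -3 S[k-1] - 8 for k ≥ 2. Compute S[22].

The fixed point is -8/(1 + 3) = -2, so S[k] + 2 = -3(S[k-1] + 2).
Hence S[k] = -1·(-3)^{k-1} - 2.
S[22] = -1·(-3)^{21} - 2 = -1·-10460353203 - 2 = 10460353201.

10460353201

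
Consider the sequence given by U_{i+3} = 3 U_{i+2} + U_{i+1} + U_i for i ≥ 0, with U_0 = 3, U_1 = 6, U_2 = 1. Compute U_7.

U_3 = 3·1 + 6 + 3 = 12
U_4 = 3·12 + 1 + 6 = 43
U_5 = 3·43 + 12 + 1 = 142
U_6 = 3·142 + 43 + 12 = 481
U_7 = 3·481 + 142 + 43 = 1628

1628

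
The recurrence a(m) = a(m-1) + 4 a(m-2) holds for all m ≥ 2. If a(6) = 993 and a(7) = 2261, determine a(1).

1

Rearranging, a(m-2) = (a(m) - a(m-1)) / 4.
a(5) = (2261 - 993) / 4 = 1268/4 = 317
a(4) = (993 - 317) / 4 = 676/4 = 169
a(3) = (317 - 169) / 4 = 148/4 = 37
a(2) = (169 - 37) / 4 = 132/4 = 33
a(1) = (37 - 33) / 4 = 4/4 = 1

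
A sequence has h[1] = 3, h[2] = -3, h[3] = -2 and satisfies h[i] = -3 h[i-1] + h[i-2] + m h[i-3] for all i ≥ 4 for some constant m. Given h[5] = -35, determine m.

h[4] = 3 + 3m
h[5] = -11 - 12m
So -11 - 12m = -35, giving m = 2.

2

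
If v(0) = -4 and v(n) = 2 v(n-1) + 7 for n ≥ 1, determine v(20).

3145721

The fixed point is 7/(1 - 2) = -7, so v(n) + 7 = 2(v(n-1) + 7).
Hence v(n) = 3·2^n - 7.
v(20) = 3·2^{20} - 7 = 3·1048576 - 7 = 3145721.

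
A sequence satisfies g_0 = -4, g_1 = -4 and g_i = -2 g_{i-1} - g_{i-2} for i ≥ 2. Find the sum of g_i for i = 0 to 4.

g_2 = -2*(-4) - (-4) = 12
g_3 = -2*12 - (-4) = -20
g_4 = -2*(-20) - 12 = 28
Sum = (-4) + (-4) + 12 + (-20) + 28 = 12

12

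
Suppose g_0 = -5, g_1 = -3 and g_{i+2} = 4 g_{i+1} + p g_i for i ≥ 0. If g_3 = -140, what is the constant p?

4

g_2 = -12 - 5p
g_3 = -48 - 23p
So -48 - 23p = -140, giving p = 4.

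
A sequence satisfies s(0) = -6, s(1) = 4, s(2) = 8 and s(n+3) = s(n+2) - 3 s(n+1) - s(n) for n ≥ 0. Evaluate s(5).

s(3) = 8 - 3(4) - (-6) = 2
s(4) = 2 - 3(8) - 4 = -26
s(5) = (-26) - 3(2) - 8 = -40

-40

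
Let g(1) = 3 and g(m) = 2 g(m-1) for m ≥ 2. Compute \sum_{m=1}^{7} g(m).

381

g(2) = 2*3 = 6
g(3) = 2*6 = 12
g(4) = 2*12 = 24
g(5) = 2*24 = 48
g(6) = 2*48 = 96
g(7) = 2*96 = 192
Sum = 3 + 6 + 12 + 24 + 48 + 96 + 192 = 381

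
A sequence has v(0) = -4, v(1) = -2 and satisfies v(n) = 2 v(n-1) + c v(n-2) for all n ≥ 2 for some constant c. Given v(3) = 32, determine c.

v(2) = -4 - 4c
v(3) = -8 - 10c
So -8 - 10c = 32, giving c = -4.

-4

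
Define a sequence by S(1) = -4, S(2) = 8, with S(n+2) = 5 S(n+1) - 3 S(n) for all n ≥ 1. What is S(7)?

S(3) = 5(8) - 3(-4) = 52
S(4) = 5(52) - 3(8) = 236
S(5) = 5(236) - 3(52) = 1024
S(6) = 5(1024) - 3(236) = 4412
S(7) = 5(4412) - 3(1024) = 18988

18988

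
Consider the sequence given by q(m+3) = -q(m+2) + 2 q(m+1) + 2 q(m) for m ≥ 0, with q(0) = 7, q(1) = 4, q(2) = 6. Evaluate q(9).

q(3) = -6 + 2·4 + 2·7 = 16
q(4) = -16 + 2·6 + 2·4 = 4
q(5) = -4 + 2·16 + 2·6 = 40
q(6) = -40 + 2·4 + 2·16 = 0
q(7) = -0 + 2·40 + 2·4 = 88
q(8) = -88 + 2·0 + 2·40 = -8
q(9) = -(-8) + 2·88 + 2·0 = 184

184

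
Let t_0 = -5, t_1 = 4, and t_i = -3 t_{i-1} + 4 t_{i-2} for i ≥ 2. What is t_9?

471856

t_2 = -3(4) + 4(-5) = -32
t_3 = -3(-32) + 4(4) = 112
t_4 = -3(112) + 4(-32) = -464
t_5 = -3(-464) + 4(112) = 1840
t_6 = -3(1840) + 4(-464) = -7376
t_7 = -3(-7376) + 4(1840) = 29488
t_8 = -3(29488) + 4(-7376) = -117968
t_9 = -3(-117968) + 4(29488) = 471856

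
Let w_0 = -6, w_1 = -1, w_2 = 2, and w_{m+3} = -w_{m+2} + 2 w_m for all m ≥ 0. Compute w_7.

w_3 = -2 + 2*(-6) = -14
w_4 = -(-14) + 2*(-1) = 12
w_5 = -12 + 2*2 = -8
w_6 = -(-8) + 2*(-14) = -20
w_7 = -(-20) + 2*12 = 44

44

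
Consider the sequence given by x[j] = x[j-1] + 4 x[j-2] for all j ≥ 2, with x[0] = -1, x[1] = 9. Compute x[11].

56585

x[2] = 9 + 4*(-1) = 5
x[3] = 5 + 4*9 = 41
x[4] = 41 + 4*5 = 61
x[5] = 61 + 4*41 = 225
x[6] = 225 + 4*61 = 469
x[7] = 469 + 4*225 = 1369
x[8] = 1369 + 4*469 = 3245
x[9] = 3245 + 4*1369 = 8721
x[10] = 8721 + 4*3245 = 21701
x[11] = 21701 + 4*8721 = 56585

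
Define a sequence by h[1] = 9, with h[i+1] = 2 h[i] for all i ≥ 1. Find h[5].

h[2] = 2·9 = 18
h[3] = 2·18 = 36
h[4] = 2·36 = 72
h[5] = 2·72 = 144

144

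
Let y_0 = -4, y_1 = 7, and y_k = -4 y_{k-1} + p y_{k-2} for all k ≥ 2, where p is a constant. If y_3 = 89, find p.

-1

y_2 = -28 - 4p
y_3 = 112 + 23p
So 112 + 23p = 89, giving p = -1.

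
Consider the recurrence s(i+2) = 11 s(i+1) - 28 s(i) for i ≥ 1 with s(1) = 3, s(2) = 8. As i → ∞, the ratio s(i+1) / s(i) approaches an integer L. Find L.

The characteristic equation is r^2 - 11r + 28 = 0, which factors as (r - 7)(r - 4) = 0.
So the roots are 7 and 4. Since |7| > |4| and the coefficient of 7^i is non-zero, the ratio tends to 7.

7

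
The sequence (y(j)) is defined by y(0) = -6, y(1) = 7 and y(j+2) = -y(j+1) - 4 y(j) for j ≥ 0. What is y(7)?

-701

y(2) = -7 - 4*(-6) = 17
y(3) = -17 - 4*7 = -45
y(4) = -(-45) - 4*17 = -23
y(5) = -(-23) - 4*(-45) = 203
y(6) = -203 - 4*(-23) = -111
y(7) = -(-111) - 4*203 = -701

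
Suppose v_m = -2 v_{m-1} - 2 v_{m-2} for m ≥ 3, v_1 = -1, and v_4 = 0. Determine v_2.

Let v_2 = y.
v_3 = 2 - 2y
v_4 = -4 + 2y
So -4 + 2y = 0, giving y = 2.

2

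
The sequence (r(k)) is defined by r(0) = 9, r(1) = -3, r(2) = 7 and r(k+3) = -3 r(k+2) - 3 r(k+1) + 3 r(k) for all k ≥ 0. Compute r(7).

171

r(3) = -3·7 - 3·(-3) + 3·9 = 15
r(4) = -3·15 - 3·7 + 3·(-3) = -75
r(5) = -3·(-75) - 3·15 + 3·7 = 201
r(6) = -3·201 - 3·(-75) + 3·15 = -333
r(7) = -3·(-333) - 3·201 + 3·(-75) = 171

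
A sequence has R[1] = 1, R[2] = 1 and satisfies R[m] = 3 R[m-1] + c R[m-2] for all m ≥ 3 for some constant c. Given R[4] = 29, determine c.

5

R[3] = 3 + c
R[4] = 9 + 4c
So 9 + 4c = 29, giving c = 5.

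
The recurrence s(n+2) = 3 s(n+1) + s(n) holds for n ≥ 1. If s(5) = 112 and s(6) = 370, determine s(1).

-2

Rearranging, s(n-2) = s(n) - 3 s(n-1).
s(4) = 370 - 3(112) = 34
s(3) = 112 - 3(34) = 10
s(2) = 34 - 3(10) = 4
s(1) = 10 - 3(4) = -2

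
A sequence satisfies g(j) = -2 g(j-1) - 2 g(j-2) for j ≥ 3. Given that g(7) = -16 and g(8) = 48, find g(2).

2

Rearranging, g(j-2) = (g(j) + 2 g(j-1)) / -2.
g(6) = (48 + 2·(-16)) / -2 = 16/-2 = -8
g(5) = (-16 + 2·(-8)) / -2 = -32/-2 = 16
g(4) = (-8 + 2·16) / -2 = 24/-2 = -12
g(3) = (16 + 2·(-12)) / -2 = -8/-2 = 4
g(2) = (-12 + 2·4) / -2 = -4/-2 = 2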